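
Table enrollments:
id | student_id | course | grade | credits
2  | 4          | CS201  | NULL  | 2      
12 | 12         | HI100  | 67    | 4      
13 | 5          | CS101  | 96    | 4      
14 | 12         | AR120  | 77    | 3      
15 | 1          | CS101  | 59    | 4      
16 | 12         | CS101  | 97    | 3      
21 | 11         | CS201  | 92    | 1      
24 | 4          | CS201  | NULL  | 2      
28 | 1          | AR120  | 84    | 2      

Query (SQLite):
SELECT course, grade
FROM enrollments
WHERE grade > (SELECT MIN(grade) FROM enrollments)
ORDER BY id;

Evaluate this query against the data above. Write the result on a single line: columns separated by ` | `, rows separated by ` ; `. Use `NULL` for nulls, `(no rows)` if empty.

Scalar subquery: MIN(grade) over all enrollments rows = 59.
Keep rows where grade > that value.

HI100 | 67 ; CS101 | 96 ; AR120 | 77 ; CS101 | 97 ; CS201 | 92 ; AR120 | 84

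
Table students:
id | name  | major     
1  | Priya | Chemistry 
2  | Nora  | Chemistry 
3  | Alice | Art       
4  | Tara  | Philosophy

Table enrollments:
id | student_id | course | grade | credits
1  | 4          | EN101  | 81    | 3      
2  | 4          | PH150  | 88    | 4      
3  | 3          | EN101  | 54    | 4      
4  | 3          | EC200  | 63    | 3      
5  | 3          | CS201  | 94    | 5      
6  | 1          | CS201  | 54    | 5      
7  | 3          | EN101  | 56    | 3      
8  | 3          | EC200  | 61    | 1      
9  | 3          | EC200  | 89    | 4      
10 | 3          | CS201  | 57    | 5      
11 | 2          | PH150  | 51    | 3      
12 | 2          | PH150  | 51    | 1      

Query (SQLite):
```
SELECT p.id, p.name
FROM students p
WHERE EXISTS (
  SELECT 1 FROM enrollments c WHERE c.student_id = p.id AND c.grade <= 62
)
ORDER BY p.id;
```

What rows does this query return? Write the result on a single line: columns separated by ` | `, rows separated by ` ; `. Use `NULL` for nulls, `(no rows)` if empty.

1 | Priya ; 2 | Nora ; 3 | Alice

For each students row, check whether any enrollments with matching student_id has grade <= 62.
Keep rows where that is true.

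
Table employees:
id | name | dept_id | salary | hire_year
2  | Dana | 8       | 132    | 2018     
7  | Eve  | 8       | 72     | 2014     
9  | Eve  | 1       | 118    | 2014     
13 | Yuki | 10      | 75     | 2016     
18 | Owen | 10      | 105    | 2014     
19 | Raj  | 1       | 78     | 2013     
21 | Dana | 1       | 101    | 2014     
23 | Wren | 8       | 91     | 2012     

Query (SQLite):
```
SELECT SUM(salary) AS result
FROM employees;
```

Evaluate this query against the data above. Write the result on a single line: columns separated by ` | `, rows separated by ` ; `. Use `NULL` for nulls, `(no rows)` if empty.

772

All salary values: [132, 72, 118, 75, 105, 78, 101, 91].
SUM of non-NULL values = 772.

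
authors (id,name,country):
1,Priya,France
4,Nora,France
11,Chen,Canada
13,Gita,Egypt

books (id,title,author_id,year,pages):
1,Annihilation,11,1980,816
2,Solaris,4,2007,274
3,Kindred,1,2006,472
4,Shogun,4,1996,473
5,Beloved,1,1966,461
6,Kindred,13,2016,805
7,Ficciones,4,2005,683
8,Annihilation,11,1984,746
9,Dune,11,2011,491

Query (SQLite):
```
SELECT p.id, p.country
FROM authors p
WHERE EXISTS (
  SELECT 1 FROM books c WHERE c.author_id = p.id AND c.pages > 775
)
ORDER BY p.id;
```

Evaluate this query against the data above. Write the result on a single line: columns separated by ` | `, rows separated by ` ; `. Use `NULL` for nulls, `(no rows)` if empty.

11 | Canada ; 13 | Egypt

For each authors row, check whether any books with matching author_id has pages > 775.
Keep rows where that is true.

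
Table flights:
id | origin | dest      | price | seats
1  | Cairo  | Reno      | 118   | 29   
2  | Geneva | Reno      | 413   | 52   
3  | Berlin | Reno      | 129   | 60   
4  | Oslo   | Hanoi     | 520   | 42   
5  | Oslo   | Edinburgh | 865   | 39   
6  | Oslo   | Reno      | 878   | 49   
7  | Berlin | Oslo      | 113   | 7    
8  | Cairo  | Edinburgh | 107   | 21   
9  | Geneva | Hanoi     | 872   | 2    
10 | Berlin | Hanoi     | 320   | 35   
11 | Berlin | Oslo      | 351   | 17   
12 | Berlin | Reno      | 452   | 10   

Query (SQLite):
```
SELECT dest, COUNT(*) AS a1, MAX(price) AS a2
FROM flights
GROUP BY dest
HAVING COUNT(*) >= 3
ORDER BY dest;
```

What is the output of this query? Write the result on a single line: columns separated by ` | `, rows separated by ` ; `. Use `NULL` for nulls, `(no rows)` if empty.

Hanoi | 3 | 872 ; Reno | 5 | 878

Group flights by dest.
Per group compute: COUNT(*), MAX(price).
HAVING: drop groups with fewer than 3 rows.
  Edinburgh: ids {5, 8} → COUNT(*)=2, MAX(price)=865
  Hanoi: ids {4, 9, 10} → COUNT(*)=3, MAX(price)=872
  Oslo: ids {7, 11} → COUNT(*)=2, MAX(price)=351
  Reno: ids {1, 2, 3, 6, 12} → COUNT(*)=5, MAX(price)=878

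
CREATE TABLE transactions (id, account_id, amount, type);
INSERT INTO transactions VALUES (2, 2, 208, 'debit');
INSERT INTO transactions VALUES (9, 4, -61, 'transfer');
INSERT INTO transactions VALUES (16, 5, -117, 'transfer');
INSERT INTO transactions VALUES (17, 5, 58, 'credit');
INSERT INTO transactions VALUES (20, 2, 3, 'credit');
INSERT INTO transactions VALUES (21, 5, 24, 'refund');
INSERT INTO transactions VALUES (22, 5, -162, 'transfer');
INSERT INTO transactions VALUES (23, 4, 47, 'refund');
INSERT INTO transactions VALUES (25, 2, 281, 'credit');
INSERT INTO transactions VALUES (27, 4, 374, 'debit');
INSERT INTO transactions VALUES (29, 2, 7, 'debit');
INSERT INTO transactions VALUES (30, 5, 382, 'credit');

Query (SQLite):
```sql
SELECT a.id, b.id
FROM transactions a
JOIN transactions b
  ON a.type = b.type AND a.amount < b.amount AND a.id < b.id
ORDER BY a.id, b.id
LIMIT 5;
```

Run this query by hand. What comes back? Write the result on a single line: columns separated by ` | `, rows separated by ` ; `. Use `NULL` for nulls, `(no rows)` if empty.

2 | 27 ; 17 | 25 ; 17 | 30 ; 20 | 25 ; 20 | 30

Pairs (a,b) with same type, a.amount < b.amount, a.id < b.id.
type groups: credit:{17,20,25,30} debit:{2,27,29} refund:{21,23} transfer:{9,16,22}
Ordered by (a.id, b.id); first 5.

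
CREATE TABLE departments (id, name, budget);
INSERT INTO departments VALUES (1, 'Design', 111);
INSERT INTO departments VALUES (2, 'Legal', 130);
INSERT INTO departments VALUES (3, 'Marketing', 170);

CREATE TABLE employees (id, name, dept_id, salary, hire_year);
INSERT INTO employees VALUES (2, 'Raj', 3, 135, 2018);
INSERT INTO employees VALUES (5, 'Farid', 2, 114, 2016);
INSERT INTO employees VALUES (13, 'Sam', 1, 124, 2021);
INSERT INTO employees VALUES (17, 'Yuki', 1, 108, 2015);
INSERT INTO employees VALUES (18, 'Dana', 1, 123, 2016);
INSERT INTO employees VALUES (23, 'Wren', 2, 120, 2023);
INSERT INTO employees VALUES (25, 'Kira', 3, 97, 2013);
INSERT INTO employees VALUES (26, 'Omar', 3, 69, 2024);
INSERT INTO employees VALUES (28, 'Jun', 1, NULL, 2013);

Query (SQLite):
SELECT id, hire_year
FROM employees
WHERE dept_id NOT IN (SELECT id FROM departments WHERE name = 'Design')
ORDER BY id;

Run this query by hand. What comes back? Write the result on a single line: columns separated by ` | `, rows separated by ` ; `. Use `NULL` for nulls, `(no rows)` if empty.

Inner query: departments.id where name = 'Design'.
Outer: keep employees rows whose dept_id is not in that set.
Inner query → {1}

2 | 2018 ; 5 | 2016 ; 23 | 2023 ; 25 | 2013 ; 26 | 2024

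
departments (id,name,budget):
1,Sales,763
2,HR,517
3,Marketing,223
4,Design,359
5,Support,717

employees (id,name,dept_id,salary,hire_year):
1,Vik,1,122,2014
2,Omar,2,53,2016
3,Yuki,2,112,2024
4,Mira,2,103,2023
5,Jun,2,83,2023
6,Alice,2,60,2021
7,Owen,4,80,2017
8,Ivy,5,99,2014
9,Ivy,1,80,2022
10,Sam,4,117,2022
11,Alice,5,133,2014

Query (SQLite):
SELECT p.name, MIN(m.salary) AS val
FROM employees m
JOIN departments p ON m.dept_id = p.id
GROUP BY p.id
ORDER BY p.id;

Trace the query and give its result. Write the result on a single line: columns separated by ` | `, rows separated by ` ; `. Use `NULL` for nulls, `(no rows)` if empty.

Sales | 80 ; HR | 53 ; Design | 80 ; Support | 99

Join each employees row to its departments via dept_id.
Group joined rows by departments.id; compute MIN(m.salary) per group.
  1: ids {1, 9} → MIN(m.salary)=80
  2: ids {2, 3, 4, 5, 6} → MIN(m.salary)=53
  4: ids {7, 10} → MIN(m.salary)=80
  5: ids {8, 11} → MIN(m.salary)=99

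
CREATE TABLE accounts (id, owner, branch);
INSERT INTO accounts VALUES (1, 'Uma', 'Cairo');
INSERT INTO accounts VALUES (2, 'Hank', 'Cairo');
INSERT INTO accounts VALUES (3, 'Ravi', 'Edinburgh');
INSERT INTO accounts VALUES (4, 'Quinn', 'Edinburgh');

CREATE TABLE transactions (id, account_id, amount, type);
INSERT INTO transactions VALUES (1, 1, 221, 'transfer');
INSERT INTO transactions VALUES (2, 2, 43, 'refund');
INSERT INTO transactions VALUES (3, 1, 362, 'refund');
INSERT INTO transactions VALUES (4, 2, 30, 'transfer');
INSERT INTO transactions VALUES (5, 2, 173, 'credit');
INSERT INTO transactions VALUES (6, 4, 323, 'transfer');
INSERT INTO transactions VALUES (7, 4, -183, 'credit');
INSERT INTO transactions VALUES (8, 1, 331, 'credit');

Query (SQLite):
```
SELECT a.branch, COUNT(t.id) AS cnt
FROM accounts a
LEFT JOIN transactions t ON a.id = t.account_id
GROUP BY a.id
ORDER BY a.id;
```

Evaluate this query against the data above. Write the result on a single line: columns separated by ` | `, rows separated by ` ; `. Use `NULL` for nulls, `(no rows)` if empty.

LEFT JOIN keeps every accounts row; unmatched ones get NULL for transactions columns.
Group by accounts.id and compute COUNT(t.id). COUNT(col) of an all-NULL group is 0.
  1: ids {1, 3, 8} → COUNT(t.id)=3
  2: ids {2, 4, 5} → COUNT(t.id)=3
  3: ids {—} → COUNT(t.id)=0
  4: ids {6, 7} → COUNT(t.id)=2

Cairo | 3 ; Cairo | 3 ; Edinburgh | 0 ; Edinburgh | 2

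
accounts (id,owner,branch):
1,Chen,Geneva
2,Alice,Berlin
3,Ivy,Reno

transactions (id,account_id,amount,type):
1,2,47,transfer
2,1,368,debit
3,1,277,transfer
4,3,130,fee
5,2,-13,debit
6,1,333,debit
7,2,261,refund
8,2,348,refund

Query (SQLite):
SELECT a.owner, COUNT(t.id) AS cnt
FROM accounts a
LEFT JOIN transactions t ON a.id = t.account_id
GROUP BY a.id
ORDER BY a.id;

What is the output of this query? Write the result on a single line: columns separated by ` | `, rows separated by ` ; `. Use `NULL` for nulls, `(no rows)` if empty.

LEFT JOIN keeps every accounts row; unmatched ones get NULL for transactions columns.
Group by accounts.id and compute COUNT(t.id). COUNT(col) of an all-NULL group is 0.
  1: ids {2, 3, 6} → COUNT(t.id)=3
  2: ids {1, 5, 7, 8} → COUNT(t.id)=4
  3: ids {4} → COUNT(t.id)=1

Chen | 3 ; Alice | 4 ; Ivy | 1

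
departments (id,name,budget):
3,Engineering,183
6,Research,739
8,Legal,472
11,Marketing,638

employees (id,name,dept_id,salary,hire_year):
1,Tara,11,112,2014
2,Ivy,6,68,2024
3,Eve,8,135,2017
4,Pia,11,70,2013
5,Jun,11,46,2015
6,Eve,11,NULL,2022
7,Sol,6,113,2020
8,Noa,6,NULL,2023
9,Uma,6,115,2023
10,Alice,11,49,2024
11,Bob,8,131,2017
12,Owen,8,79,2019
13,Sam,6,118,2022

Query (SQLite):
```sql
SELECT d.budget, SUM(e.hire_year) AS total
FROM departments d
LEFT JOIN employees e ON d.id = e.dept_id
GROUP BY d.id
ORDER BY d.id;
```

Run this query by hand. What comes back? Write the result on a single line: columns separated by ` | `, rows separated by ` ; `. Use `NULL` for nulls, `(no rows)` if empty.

LEFT JOIN keeps every departments row; unmatched ones get NULL for employees columns.
Group by departments.id and compute SUM(e.hire_year). SUM over an all-NULL group is NULL.
  3: ids {—} → SUM(e.hire_year)=NULL
  6: ids {2, 7, 8, 9, 13} → SUM(e.hire_year)=10112
  8: ids {3, 11, 12} → SUM(e.hire_year)=6053
  11: ids {1, 4, 5, 6, 10} → SUM(e.hire_year)=10088

183 | NULL ; 739 | 10112 ; 472 | 6053 ; 638 | 10088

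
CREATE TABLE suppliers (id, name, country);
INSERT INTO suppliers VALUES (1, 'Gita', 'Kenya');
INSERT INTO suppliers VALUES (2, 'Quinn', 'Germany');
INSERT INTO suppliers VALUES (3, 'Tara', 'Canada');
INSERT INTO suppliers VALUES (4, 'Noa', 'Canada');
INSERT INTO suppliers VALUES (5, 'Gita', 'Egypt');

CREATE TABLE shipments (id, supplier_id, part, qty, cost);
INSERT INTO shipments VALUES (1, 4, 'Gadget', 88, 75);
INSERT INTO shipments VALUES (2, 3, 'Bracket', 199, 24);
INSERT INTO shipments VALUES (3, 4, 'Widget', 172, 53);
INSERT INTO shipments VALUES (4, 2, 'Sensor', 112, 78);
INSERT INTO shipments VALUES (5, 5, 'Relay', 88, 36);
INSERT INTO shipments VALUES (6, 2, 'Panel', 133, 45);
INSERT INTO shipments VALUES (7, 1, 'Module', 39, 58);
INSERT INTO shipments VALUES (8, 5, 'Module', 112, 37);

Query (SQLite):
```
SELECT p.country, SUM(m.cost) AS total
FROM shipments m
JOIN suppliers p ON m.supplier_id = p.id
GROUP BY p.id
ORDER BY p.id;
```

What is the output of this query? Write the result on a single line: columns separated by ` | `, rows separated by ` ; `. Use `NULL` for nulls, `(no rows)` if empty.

Kenya | 58 ; Germany | 123 ; Canada | 24 ; Canada | 128 ; Egypt | 73

Join each shipments row to its suppliers via supplier_id.
Group joined rows by suppliers.id; compute SUM(m.cost) per group.
  1: ids {7} → SUM(m.cost)=58
  2: ids {4, 6} → SUM(m.cost)=123
  3: ids {2} → SUM(m.cost)=24
  4: ids {1, 3} → SUM(m.cost)=128
  5: ids {5, 8} → SUM(m.cost)=73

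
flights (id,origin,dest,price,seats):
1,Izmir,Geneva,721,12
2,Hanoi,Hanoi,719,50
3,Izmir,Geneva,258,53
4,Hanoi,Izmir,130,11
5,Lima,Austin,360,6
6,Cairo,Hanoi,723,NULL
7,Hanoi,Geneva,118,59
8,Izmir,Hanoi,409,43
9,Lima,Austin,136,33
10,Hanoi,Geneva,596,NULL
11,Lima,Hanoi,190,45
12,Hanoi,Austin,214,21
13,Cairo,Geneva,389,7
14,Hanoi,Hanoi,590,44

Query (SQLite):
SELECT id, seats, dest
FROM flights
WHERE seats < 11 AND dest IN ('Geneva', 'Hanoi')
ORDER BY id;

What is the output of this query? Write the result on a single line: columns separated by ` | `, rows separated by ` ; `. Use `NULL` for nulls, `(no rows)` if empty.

13 | 7 | Geneva

seats < 11: ids {5, 13}
dest IN ('Geneva', 'Hanoi'): ids {1, 2, 3, 6, 7, 8, 10, 11, 13, 14}
Combine with AND.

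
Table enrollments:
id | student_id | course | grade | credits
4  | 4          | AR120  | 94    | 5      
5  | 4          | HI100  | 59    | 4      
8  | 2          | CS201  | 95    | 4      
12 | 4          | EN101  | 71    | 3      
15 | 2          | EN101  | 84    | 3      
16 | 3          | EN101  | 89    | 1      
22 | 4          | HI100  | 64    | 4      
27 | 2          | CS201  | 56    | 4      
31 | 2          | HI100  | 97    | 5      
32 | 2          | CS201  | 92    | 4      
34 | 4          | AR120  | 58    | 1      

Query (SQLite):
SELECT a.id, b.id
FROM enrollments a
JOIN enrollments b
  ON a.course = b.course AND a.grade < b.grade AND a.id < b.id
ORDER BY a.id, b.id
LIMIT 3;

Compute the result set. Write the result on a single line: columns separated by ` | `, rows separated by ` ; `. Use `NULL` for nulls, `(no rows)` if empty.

5 | 22 ; 5 | 31 ; 12 | 15

Pairs (a,b) with same course, a.grade < b.grade, a.id < b.id.
course groups: AR120:{4,34} CS201:{8,27,32} EN101:{12,15,16} HI100:{5,22,31}
Ordered by (a.id, b.id); first 3.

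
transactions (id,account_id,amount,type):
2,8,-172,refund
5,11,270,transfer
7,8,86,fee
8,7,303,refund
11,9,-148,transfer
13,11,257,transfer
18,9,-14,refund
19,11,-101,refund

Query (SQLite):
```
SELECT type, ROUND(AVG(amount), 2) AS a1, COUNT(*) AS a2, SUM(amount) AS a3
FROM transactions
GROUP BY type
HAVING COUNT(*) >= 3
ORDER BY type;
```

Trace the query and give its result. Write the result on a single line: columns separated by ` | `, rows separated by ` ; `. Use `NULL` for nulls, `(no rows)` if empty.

refund | 4 | 4 | 16 ; transfer | 126.33 | 3 | 379

Group transactions by type.
Per group compute: ROUND(AVG(amount), 2), COUNT(*), SUM(amount).
HAVING: drop groups with fewer than 3 rows.
  fee: ids {7} → ROUND(AVG(amount), 2)=86, COUNT(*)=1, SUM(amount)=86
  refund: ids {2, 8, 18, 19} → ROUND(AVG(amount), 2)=4, COUNT(*)=4, SUM(amount)=16
  transfer: ids {5, 11, 13} → ROUND(AVG(amount), 2)=126.33, COUNT(*)=3, SUM(amount)=379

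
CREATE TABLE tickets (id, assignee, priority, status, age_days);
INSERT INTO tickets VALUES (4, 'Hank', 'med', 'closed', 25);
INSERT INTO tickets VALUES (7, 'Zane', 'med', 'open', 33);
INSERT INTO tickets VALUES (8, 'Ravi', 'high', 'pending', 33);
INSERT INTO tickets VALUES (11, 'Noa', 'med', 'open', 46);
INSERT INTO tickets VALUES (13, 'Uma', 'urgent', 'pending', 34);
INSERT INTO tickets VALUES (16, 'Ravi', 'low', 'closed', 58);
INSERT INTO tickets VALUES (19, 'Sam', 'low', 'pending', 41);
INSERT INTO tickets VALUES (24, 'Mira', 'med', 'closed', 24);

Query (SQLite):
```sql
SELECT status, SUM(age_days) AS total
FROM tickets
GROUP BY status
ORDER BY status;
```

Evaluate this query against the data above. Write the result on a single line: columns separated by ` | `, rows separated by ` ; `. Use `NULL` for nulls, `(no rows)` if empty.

Partition tickets by status; compute SUM(age_days) within each group.
  closed: ids {4, 16, 24} → SUM(age_days)=107
  open: ids {7, 11} → SUM(age_days)=79
  pending: ids {8, 13, 19} → SUM(age_days)=108

closed | 107 ; open | 79 ; pending | 108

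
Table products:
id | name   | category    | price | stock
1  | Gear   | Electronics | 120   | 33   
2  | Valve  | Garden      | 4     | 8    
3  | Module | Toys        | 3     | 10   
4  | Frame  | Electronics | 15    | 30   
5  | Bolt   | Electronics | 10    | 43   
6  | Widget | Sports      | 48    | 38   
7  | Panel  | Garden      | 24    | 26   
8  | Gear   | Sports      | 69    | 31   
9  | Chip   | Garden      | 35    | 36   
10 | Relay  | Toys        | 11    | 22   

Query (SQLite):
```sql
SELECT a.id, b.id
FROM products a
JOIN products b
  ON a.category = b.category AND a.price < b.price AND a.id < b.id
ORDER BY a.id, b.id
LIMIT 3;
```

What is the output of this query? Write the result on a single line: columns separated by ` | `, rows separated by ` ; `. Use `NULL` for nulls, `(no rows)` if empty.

Pairs (a,b) with same category, a.price < b.price, a.id < b.id.
category groups: Electronics:{1,4,5} Garden:{2,7,9} Sports:{6,8} Toys:{3,10}
Ordered by (a.id, b.id); first 3.

2 | 7 ; 2 | 9 ; 3 | 10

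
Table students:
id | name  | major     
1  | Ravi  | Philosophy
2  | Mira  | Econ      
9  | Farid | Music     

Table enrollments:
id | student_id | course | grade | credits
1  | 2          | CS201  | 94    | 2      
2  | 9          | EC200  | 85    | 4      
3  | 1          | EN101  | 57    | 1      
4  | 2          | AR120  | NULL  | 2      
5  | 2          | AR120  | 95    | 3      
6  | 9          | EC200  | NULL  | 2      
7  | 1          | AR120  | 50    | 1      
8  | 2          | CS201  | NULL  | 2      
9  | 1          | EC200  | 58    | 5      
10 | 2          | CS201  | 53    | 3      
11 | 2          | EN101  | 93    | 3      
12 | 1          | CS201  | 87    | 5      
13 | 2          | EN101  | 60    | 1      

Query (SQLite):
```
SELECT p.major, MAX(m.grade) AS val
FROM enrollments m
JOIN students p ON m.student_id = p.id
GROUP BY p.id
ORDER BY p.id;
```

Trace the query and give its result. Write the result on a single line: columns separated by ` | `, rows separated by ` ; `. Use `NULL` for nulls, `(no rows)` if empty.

Join each enrollments row to its students via student_id.
Group joined rows by students.id; compute MAX(m.grade) per group.
  1: ids {3, 7, 9, 12} → MAX(m.grade)=87
  2: ids {1, 4, 5, 8, 10, 11, 13} → MAX(m.grade)=95
  9: ids {2, 6} → MAX(m.grade)=85

Philosophy | 87 ; Econ | 95 ; Music | 85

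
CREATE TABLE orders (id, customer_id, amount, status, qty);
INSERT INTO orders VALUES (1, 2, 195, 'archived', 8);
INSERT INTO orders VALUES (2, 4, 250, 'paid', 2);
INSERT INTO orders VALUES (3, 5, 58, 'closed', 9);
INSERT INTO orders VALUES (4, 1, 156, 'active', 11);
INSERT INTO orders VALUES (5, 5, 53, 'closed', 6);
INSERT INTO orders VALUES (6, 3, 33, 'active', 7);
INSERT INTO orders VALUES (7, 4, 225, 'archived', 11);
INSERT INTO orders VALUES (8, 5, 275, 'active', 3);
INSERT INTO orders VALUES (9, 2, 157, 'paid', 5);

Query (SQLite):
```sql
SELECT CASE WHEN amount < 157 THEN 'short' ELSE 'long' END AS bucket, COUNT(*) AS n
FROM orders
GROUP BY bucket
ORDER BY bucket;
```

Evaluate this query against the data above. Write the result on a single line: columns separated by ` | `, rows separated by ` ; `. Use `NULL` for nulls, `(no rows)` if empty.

long | 5 ; short | 4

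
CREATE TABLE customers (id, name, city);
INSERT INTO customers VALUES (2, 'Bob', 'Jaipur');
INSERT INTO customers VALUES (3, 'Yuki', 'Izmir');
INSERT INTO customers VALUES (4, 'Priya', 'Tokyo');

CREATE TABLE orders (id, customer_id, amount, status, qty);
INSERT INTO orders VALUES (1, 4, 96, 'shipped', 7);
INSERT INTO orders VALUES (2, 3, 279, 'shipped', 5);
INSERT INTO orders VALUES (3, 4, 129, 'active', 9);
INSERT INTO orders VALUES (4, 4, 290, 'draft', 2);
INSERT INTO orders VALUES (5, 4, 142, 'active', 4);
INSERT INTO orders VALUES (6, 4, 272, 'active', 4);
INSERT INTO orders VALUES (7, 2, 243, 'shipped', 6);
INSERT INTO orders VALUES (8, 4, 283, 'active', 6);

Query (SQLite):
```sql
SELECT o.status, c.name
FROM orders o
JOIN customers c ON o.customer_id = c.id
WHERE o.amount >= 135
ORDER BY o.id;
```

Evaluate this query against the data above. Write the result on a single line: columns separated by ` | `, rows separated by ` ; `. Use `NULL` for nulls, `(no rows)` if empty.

shipped | Yuki ; draft | Priya ; active | Priya ; active | Priya ; shipped | Bob ; active | Priya

Each orders row matches the customers row where customer_id = customers.id.
Then keep rows with o.amount >= 135.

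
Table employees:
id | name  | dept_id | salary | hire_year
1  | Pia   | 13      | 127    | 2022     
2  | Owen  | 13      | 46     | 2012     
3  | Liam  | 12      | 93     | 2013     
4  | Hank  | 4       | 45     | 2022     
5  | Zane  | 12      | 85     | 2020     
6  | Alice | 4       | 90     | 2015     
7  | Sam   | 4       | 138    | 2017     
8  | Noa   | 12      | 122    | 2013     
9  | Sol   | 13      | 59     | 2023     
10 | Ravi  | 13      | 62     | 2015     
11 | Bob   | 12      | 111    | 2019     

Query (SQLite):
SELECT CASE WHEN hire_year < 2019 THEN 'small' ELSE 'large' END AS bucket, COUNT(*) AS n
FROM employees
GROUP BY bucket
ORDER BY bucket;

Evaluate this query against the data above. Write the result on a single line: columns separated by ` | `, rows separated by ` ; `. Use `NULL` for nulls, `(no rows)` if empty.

large | 5 ; small | 6

Bucket rows by hire_year < 2019 → 'small' else 'large'; count each bucket.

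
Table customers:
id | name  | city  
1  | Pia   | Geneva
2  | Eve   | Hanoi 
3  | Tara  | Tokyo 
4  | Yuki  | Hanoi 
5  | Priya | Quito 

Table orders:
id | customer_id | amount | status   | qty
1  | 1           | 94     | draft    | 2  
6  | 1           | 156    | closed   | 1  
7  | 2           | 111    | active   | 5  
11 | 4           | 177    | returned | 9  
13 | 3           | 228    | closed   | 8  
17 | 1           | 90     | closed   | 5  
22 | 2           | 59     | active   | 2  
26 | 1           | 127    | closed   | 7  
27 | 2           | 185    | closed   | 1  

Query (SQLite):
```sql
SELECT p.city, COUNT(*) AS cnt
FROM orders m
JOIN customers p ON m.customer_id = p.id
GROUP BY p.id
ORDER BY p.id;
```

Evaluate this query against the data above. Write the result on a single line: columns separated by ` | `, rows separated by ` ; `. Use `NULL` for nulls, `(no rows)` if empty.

Join each orders row to its customers via customer_id.
Group joined rows by customers.id; compute COUNT(*) per group.
  1: ids {1, 6, 17, 26} → COUNT(*)=4
  2: ids {7, 22, 27} → COUNT(*)=3
  3: ids {13} → COUNT(*)=1
  4: ids {11} → COUNT(*)=1

Geneva | 4 ; Hanoi | 3 ; Tokyo | 1 ; Hanoi | 1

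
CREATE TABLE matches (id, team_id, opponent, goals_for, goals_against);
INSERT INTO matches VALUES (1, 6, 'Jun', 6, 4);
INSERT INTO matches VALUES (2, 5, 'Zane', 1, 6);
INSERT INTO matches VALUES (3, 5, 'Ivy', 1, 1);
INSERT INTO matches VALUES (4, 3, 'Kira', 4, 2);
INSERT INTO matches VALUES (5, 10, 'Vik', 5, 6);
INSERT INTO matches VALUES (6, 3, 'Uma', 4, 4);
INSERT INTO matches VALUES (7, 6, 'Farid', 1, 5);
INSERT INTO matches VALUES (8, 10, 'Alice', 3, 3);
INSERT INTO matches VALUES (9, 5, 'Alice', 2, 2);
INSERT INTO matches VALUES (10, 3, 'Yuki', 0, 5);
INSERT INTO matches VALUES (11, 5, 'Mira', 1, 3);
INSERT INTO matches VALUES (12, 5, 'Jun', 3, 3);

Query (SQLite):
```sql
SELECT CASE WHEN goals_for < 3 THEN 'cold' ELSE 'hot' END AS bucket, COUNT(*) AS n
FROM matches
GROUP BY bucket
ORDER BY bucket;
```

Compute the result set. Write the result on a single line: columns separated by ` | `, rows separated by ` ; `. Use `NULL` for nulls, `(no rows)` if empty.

cold | 6 ; hot | 6

Bucket rows by goals_for < 3 → 'cold' else 'hot'; count each bucket.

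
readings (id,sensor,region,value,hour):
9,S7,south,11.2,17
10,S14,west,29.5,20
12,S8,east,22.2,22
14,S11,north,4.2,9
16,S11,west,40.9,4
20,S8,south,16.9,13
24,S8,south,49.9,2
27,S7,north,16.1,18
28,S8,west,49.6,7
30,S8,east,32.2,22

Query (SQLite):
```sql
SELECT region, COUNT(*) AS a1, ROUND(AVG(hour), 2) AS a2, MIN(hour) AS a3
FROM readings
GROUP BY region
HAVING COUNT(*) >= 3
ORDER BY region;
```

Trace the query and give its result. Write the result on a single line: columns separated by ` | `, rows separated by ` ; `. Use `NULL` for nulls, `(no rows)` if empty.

Group readings by region.
Per group compute: COUNT(*), ROUND(AVG(hour), 2), MIN(hour).
HAVING: drop groups with fewer than 3 rows.
  east: ids {12, 30} → COUNT(*)=2, ROUND(AVG(hour), 2)=22, MIN(hour)=22
  north: ids {14, 27} → COUNT(*)=2, ROUND(AVG(hour), 2)=13.5, MIN(hour)=9
  south: ids {9, 20, 24} → COUNT(*)=3, ROUND(AVG(hour), 2)=10.67, MIN(hour)=2
  west: ids {10, 16, 28} → COUNT(*)=3, ROUND(AVG(hour), 2)=10.33, MIN(hour)=4

south | 3 | 10.67 | 2 ; west | 3 | 10.33 | 4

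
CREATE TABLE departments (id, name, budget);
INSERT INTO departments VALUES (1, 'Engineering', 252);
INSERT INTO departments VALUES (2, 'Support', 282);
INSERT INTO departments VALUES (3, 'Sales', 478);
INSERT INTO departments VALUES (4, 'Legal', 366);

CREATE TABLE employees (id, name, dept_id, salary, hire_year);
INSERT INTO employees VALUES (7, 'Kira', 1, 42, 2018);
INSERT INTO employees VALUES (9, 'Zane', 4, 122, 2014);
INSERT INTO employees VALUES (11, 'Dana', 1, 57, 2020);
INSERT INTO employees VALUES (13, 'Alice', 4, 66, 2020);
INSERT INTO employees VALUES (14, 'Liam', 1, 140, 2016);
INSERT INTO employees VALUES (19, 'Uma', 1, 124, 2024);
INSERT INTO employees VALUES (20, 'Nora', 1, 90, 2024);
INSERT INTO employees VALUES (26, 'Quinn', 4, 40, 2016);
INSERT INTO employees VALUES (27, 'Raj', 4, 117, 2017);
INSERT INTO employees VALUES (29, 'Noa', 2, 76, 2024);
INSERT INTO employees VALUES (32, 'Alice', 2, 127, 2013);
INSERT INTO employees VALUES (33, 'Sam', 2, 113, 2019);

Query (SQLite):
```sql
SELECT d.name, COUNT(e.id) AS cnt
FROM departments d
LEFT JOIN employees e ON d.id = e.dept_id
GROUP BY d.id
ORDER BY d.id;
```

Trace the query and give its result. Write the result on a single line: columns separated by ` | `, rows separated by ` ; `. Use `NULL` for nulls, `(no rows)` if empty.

LEFT JOIN keeps every departments row; unmatched ones get NULL for employees columns.
Group by departments.id and compute COUNT(e.id). COUNT(col) of an all-NULL group is 0.
  1: ids {7, 11, 14, 19, 20} → COUNT(e.id)=5
  2: ids {29, 32, 33} → COUNT(e.id)=3
  3: ids {—} → COUNT(e.id)=0
  4: ids {9, 13, 26, 27} → COUNT(e.id)=4

Engineering | 5 ; Support | 3 ; Sales | 0 ; Legal | 4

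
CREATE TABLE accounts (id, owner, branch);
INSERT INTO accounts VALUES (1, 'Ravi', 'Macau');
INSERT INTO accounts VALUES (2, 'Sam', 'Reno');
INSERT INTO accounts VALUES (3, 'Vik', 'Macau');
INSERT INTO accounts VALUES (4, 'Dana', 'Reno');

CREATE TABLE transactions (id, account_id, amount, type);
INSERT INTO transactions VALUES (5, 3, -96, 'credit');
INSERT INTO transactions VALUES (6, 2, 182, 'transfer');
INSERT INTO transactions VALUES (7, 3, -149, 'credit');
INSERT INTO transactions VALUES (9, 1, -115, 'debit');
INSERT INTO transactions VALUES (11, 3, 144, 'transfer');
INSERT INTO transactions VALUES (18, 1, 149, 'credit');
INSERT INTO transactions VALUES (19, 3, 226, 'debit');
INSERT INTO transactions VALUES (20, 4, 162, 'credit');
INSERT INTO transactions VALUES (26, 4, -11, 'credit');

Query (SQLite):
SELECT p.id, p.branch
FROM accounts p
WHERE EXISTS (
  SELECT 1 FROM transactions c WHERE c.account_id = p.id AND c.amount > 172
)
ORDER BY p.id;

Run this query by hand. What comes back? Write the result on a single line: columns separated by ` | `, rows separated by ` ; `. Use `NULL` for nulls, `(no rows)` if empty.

For each accounts row, check whether any transactions with matching account_id has amount > 172.
Keep rows where that is true.

2 | Reno ; 3 | Macau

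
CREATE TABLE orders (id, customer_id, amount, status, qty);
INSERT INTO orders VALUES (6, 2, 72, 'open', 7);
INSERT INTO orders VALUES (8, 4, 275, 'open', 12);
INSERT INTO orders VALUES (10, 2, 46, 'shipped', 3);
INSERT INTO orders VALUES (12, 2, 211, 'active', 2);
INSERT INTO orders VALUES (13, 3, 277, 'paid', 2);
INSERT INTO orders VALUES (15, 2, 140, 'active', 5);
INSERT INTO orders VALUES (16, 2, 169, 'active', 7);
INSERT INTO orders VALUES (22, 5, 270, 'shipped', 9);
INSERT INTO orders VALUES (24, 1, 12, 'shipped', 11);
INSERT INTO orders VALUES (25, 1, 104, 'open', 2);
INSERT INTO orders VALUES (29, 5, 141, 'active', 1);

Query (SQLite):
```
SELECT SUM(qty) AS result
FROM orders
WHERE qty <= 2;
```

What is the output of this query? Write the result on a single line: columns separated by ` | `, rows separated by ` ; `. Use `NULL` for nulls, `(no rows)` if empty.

7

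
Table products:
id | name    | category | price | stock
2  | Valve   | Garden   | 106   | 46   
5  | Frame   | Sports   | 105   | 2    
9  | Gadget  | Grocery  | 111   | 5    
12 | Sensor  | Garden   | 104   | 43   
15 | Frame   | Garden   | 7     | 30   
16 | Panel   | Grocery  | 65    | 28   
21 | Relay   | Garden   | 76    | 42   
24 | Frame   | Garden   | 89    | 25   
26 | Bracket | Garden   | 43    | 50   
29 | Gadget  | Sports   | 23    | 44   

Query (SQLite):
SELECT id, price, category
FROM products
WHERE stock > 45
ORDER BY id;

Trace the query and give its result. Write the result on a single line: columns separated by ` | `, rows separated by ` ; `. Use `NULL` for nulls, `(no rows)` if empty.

2 | 106 | Garden ; 26 | 43 | Garden

stock > 45: ids {2, 26}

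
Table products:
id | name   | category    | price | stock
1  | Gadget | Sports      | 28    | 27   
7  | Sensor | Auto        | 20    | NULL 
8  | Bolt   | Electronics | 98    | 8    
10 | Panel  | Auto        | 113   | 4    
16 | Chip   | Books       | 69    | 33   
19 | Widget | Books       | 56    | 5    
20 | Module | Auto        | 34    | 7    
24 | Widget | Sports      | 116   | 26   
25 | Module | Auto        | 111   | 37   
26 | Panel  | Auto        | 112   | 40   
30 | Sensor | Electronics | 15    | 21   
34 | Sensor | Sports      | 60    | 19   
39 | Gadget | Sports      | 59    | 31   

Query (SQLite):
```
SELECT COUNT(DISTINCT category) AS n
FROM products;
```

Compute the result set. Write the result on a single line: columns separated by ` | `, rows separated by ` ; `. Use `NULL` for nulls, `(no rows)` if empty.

4

Count distinct non-NULL category values.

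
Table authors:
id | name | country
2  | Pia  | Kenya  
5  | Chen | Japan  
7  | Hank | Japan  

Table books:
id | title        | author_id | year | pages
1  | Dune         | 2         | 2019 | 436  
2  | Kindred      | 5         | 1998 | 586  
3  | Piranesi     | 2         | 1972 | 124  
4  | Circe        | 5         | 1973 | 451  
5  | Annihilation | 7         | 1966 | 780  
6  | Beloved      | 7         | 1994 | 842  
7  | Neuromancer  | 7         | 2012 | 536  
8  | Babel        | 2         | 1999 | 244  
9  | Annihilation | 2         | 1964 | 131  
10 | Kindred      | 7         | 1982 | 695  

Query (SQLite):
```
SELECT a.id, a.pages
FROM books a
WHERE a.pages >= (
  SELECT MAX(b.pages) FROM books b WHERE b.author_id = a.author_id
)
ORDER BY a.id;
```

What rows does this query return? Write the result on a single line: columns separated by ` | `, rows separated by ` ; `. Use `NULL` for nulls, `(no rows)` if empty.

For each books row a, compute MAX(pages) over rows sharing a.author_id.
Keep row a if a.pages >= that per-group MAX.
  author_id=2: MAX(pages) = 436
  author_id=5: MAX(pages) = 586
  author_id=7: MAX(pages) = 842

1 | 436 ; 2 | 586 ; 6 | 842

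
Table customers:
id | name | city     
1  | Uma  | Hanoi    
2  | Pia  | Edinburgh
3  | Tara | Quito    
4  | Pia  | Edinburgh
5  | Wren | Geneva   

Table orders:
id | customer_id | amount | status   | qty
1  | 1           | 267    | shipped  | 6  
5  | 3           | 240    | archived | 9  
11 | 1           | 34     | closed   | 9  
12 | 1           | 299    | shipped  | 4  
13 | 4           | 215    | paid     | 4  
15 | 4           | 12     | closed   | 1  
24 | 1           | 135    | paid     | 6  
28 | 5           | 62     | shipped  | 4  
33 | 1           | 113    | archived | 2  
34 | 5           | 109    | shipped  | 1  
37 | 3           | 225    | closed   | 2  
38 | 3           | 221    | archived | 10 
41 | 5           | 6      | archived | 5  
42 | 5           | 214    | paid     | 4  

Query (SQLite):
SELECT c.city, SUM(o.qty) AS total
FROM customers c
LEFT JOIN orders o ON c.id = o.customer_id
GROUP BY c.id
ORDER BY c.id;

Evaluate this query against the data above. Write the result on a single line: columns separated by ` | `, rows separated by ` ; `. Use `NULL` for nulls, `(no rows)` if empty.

Hanoi | 27 ; Edinburgh | NULL ; Quito | 21 ; Edinburgh | 5 ; Geneva | 14

LEFT JOIN keeps every customers row; unmatched ones get NULL for orders columns.
Group by customers.id and compute SUM(o.qty). SUM over an all-NULL group is NULL.
  1: ids {1, 11, 12, 24, 33} → SUM(o.qty)=27
  2: ids {—} → SUM(o.qty)=NULL
  3: ids {5, 37, 38} → SUM(o.qty)=21
  4: ids {13, 15} → SUM(o.qty)=5
  5: ids {28, 34, 41, 42} → SUM(o.qty)=14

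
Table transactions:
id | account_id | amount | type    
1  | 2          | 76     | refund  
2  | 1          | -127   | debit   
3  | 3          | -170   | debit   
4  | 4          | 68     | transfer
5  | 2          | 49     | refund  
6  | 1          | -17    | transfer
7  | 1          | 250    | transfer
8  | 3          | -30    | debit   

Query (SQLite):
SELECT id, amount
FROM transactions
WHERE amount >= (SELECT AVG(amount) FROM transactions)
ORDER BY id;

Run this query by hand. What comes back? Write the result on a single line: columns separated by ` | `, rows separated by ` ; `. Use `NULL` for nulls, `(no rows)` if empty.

Scalar subquery: AVG(amount) over all transactions rows = 12.375.
Keep rows where amount >= that value.

1 | 76 ; 4 | 68 ; 5 | 49 ; 7 | 250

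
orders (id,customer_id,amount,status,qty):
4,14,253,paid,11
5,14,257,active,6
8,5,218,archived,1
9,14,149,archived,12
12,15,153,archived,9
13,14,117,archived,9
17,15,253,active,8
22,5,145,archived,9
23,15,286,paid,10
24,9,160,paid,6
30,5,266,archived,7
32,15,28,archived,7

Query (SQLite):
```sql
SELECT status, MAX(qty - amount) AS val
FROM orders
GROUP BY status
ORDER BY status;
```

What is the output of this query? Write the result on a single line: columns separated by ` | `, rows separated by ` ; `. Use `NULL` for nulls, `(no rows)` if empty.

active | -245 ; archived | -21 ; paid | -154

For each row compute qty - amount.
Group by status; take MAX of the expression per group.
  active: ids {5, 17} → MAX(qty - amount)=-245
  archived: ids {8, 9, 12, 13, 22, 30, 32} → MAX(qty - amount)=-21
  paid: ids {4, 23, 24} → MAX(qty - amount)=-154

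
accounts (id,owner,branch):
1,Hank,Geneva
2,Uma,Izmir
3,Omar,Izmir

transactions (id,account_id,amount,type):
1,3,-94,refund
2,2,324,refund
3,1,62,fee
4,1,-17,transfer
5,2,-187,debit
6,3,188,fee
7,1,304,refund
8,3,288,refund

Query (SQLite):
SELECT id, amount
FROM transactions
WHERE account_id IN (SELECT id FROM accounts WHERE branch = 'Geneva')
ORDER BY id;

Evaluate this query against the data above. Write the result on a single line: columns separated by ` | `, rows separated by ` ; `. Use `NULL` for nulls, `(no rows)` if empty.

Inner query: accounts.id where branch = 'Geneva'.
Outer: keep transactions rows whose account_id is in that set.
Inner query → {1}

3 | 62 ; 4 | -17 ; 7 | 304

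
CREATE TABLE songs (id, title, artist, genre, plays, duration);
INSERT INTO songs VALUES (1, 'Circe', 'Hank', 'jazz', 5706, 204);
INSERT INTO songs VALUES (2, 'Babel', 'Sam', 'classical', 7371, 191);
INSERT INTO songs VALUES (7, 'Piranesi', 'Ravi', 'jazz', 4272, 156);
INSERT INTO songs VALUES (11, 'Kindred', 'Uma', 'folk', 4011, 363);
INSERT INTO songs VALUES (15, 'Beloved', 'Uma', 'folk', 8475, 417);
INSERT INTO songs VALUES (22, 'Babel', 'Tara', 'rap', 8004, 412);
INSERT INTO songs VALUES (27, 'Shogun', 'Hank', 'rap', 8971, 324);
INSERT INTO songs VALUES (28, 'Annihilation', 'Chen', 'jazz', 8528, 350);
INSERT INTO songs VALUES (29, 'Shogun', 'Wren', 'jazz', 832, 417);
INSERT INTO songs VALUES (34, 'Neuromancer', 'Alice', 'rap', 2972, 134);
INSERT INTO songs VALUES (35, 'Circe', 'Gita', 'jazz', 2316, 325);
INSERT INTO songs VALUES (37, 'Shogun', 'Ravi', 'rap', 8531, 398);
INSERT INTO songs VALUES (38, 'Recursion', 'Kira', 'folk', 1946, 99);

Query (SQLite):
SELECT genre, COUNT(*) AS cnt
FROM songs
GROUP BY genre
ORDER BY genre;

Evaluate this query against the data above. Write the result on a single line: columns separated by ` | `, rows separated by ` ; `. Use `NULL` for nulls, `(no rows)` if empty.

classical | 1 ; folk | 3 ; jazz | 5 ; rap | 4

Partition songs by genre; compute COUNT(*) within each group.
  classical: ids {2} → COUNT(*)=1
  folk: ids {11, 15, 38} → COUNT(*)=3
  jazz: ids {1, 7, 28, 29, 35} → COUNT(*)=5
  rap: ids {22, 27, 34, 37} → COUNT(*)=4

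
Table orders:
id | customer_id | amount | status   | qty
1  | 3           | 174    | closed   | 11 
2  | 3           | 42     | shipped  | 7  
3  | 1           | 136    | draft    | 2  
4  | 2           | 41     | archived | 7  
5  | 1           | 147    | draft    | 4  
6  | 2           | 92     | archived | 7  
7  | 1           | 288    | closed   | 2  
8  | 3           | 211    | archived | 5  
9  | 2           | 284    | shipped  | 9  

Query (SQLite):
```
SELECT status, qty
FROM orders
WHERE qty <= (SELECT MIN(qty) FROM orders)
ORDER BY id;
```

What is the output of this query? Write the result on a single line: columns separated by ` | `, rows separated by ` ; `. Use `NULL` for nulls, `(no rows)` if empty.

draft | 2 ; closed | 2

Scalar subquery: MIN(qty) over all orders rows = 2.
Keep rows where qty <= that value.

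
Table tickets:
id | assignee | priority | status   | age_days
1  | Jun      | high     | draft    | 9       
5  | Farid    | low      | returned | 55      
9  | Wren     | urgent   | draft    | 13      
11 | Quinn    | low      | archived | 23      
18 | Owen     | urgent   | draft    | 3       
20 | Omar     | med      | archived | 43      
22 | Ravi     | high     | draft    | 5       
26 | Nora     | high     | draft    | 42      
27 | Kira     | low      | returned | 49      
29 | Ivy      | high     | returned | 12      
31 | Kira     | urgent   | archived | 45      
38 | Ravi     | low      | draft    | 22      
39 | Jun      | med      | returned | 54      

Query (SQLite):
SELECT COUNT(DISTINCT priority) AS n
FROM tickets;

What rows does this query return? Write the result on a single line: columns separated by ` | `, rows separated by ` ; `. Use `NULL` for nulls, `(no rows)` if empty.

4

Count distinct non-NULL priority values.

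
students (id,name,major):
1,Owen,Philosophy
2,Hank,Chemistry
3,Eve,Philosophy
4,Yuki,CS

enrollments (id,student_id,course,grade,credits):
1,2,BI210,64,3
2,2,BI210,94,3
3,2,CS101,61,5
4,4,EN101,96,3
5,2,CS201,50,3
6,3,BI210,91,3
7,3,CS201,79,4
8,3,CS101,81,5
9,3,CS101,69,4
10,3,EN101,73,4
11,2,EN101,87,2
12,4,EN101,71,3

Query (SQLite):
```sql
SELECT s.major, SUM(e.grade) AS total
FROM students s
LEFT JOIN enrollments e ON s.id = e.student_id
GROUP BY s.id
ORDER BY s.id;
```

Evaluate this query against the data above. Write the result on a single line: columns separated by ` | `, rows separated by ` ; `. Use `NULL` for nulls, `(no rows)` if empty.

LEFT JOIN keeps every students row; unmatched ones get NULL for enrollments columns.
Group by students.id and compute SUM(e.grade). SUM over an all-NULL group is NULL.
  1: ids {—} → SUM(e.grade)=NULL
  2: ids {1, 2, 3, 5, 11} → SUM(e.grade)=356
  3: ids {6, 7, 8, 9, 10} → SUM(e.grade)=393
  4: ids {4, 12} → SUM(e.grade)=167

Philosophy | NULL ; Chemistry | 356 ; Philosophy | 393 ; CS | 167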